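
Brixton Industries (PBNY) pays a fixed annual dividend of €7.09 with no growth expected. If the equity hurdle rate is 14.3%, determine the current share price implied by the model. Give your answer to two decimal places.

Zero-growth DDM (perpetuity): P₀ = D/r = 7.09 / 0.143 = 49.5804

€49.58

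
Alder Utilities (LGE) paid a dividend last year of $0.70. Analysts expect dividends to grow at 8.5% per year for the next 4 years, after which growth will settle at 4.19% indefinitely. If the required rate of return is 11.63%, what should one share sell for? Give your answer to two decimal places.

$11.36

Two-stage DDM. Project D₁…D_4 at 0.085, terminal growth 0.0419, discount at r = 0.1163.
D_1 = 0.7595
D_2 = 0.8241
D_3 = 0.8941
D_4 = 0.9701
Terminal value at t=4: TV = D_5/(r−g) = 1.0107/(0.1163−0.0419) = 13.5853
P₀ = 0.7595/(1+0.1163)^1 + 0.8241/(1+0.1163)^2 + 0.8941/(1+0.1163)^3 + 0.9701/(1+0.1163)^4 + 13.5853/(1+0.1163)^4 = 11.3579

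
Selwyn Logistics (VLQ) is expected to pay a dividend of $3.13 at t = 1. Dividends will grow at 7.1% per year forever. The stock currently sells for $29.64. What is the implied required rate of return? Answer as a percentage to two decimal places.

Rearranging the constant-growth DDM: r = D₁/P₀ + g.
r = 3.1300 / 29.64 + 0.071 = 0.10560 + 0.071 = 0.17660

17.66%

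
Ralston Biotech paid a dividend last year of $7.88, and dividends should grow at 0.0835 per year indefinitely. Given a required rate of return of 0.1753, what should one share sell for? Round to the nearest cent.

$93.01

Gordon growth model: P₀ = D₁/(r − g). D₁ = 7.88 × (1 + 0.0835) = 8.5380.
P₀ = 8.5380 / (0.1753 − 0.0835) = 8.5380 / 0.0918 = 93.0063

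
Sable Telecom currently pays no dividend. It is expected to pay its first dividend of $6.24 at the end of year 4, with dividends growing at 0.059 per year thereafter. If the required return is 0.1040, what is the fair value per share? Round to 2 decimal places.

Deferred-dividend DDM. At t=3 the remaining stream is a growing perpetuity with first payment D_4 = 6.24.
V_3 = D_4/(r−g) = 6.24/(0.104−0.059) = 138.6667
P₀ = V_3/(1+r)^3 = 138.6667/(1+0.104)^3 = 103.0540

$103.05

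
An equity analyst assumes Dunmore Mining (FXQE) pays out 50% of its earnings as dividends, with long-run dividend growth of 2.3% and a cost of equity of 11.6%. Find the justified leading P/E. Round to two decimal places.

5.38

Justified leading P/E = b/(r−g) = 0.50/(0.116−0.023) = 5.3763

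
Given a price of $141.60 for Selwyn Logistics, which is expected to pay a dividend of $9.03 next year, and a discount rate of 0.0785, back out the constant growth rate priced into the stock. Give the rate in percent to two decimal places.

From P₀ = D₁/(r − g), the implied growth is g = r − D₁/P₀.
g = 0.0785 − 9.03/141.60 = 0.0785 − 0.06377 = 0.01473

1.47%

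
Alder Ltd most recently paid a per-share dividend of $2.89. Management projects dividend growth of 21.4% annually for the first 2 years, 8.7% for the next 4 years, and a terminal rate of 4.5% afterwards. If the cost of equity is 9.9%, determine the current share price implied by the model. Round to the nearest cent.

Three-stage DDM. Project D₁…D_6; terminal Gordon value at t=6 with g = 0.045; discount at r = 0.099.
D_1 = 3.5085
D_2 = 4.2593
D_3 = 4.6298
D_4 = 5.0326
D_5 = 5.4705
D_6 = 5.9464
TV_6 = 6.2140/(0.099−0.045) = 115.0737
P₀ = Σ Dₜ/(1+r)ᵗ + TV_6/(1+r)^6 = 85.7554

$85.76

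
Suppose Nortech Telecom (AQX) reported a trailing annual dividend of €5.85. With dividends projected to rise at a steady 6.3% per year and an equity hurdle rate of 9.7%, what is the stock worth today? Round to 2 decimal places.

€182.90

Gordon growth model: P₀ = D₁/(r − g). D₁ = 5.85 × (1 + 0.063) = 6.2185.
P₀ = 6.2185 / (0.097 − 0.063) = 6.2185 / 0.034 = 182.8985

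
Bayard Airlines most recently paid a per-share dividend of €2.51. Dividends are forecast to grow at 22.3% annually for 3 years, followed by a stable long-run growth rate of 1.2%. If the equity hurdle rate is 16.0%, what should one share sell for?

€28.49

Two-stage DDM. Project D₁…D_3 at 0.223, terminal growth 0.012, discount at r = 0.16.
D_1 = 3.0697
D_2 = 3.7543
D_3 = 4.5915
Terminal value at t=3: TV = D_4/(r−g) = 4.6466/(0.16−0.012) = 31.3958
P₀ = 3.0697/(1+0.16)^1 + 3.7543/(1+0.16)^2 + 4.5915/(1+0.16)^3 + 31.3958/(1+0.16)^3 = 28.4919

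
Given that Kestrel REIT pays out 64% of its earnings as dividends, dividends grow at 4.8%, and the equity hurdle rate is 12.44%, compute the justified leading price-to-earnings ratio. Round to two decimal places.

8.38

Justified leading P/E = b/(r−g) = 0.64/(0.1244−0.048) = 8.3770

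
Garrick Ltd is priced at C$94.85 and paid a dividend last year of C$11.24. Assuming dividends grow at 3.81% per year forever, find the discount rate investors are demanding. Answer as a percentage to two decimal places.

16.11%

Rearranging the constant-growth DDM: r = D₁/P₀ + g.
D₁ = 11.24 × (1 + 0.0381) = 11.6682.
r = 11.6682 / 94.85 + 0.0381 = 0.12302 + 0.0381 = 0.16112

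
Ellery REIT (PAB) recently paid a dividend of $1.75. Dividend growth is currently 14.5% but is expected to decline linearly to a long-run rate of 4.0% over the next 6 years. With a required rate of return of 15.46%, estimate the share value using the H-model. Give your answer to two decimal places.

$20.69

H-model: P₀ = D₀[(1+g_L) + H(g_S−g_L)]/(r−g_L), with H = 6/2 = 3.
P₀ = 1.75 × [(1+0.04) + 3×(0.145−0.04)] / (0.1546−0.04)
   = 1.75 × 1.3550 / 0.1146 = 20.6915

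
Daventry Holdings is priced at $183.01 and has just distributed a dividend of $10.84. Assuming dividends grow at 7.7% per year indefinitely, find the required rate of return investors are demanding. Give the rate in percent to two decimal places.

14.08%

Rearranging the constant-growth DDM: r = D₁/P₀ + g.
D₁ = 10.84 × (1 + 0.077) = 11.6747.
r = 11.6747 / 183.01 + 0.077 = 0.06379 + 0.077 = 0.14079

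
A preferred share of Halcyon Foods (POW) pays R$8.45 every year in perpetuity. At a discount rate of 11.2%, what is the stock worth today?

R$75.45

Zero-growth DDM (perpetuity): P₀ = D/r = 8.45 / 0.112 = 75.4464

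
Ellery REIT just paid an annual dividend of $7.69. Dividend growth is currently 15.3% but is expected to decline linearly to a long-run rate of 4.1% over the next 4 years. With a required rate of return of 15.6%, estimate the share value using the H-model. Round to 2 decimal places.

$84.59

H-model: P₀ = D₀[(1+g_L) + H(g_S−g_L)]/(r−g_L), with H = 4/2 = 2.
P₀ = 7.69 × [(1+0.041) + 2×(0.153−0.041)] / (0.156−0.041)
   = 7.69 × 1.2650 / 0.115 = 84.5900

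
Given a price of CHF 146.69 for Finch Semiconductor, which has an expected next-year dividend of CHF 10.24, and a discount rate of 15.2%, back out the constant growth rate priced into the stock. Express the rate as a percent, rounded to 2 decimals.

8.22%

From P₀ = D₁/(r − g), the implied growth is g = r − D₁/P₀.
g = 0.152 − 10.24/146.69 = 0.152 − 0.06981 = 0.08219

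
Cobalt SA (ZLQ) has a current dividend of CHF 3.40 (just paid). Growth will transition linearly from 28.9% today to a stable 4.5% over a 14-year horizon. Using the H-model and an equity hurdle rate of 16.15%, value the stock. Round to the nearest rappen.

H-model: P₀ = D₀[(1+g_L) + H(g_S−g_L)]/(r−g_L), with H = 14/2 = 7.
P₀ = 3.40 × [(1+0.045) + 7×(0.289−0.045)] / (0.1615−0.045)
   = 3.40 × 2.7530 / 0.1165 = 80.3451

CHF 80.35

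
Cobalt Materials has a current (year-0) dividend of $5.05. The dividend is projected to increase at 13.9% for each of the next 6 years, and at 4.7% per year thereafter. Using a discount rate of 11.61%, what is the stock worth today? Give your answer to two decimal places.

$118.99

Two-stage DDM. Project D₁…D_6 at 0.139, terminal growth 0.047, discount at r = 0.1161.
D_1 = 5.7519
D_2 = 6.5515
D_3 = 7.4621
D_4 = 8.4994
D_5 = 9.6808
D_6 = 11.0264
Terminal value at t=6: TV = D_7/(r−g) = 11.5446/(0.1161−0.047) = 167.0715
P₀ = 5.7519/(1+0.1161)^1 + 6.5515/(1+0.1161)^2 + 7.4621/(1+0.1161)^3 + 8.4994/(1+0.1161)^4 + 9.6808/(1+0.1161)^5 + 11.0264/(1+0.1161)^6 + 167.0715/(1+0.1161)^6 = 118.9857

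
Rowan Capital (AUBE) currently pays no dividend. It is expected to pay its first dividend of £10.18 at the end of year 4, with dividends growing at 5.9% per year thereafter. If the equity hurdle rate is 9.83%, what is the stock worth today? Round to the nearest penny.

Deferred-dividend DDM. At t=3 the remaining stream is a growing perpetuity with first payment D_4 = 10.18.
V_3 = D_4/(r−g) = 10.18/(0.0983−0.059) = 259.0331
P₀ = V_3/(1+r)^3 = 259.0331/(1+0.0983)^3 = 195.5205

£195.52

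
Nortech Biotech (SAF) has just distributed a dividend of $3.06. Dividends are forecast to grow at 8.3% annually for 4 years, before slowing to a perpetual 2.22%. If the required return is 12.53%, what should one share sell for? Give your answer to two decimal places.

Two-stage DDM. Project D₁…D_4 at 0.083, terminal growth 0.0222, discount at r = 0.1253.
D_1 = 3.3140
D_2 = 3.5890
D_3 = 3.8869
D_4 = 4.2095
Terminal value at t=4: TV = D_5/(r−g) = 4.3030/(0.1253−0.0222) = 41.7362
P₀ = 3.3140/(1+0.1253)^1 + 3.5890/(1+0.1253)^2 + 3.8869/(1+0.1253)^3 + 4.2095/(1+0.1253)^4 + 41.7362/(1+0.1253)^4 = 37.1601

$37.16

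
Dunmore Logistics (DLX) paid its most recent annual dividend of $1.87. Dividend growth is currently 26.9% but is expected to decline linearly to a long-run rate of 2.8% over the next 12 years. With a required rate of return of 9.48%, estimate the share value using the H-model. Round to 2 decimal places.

H-model: P₀ = D₀[(1+g_L) + H(g_S−g_L)]/(r−g_L), with H = 12/2 = 6.
P₀ = 1.87 × [(1+0.028) + 6×(0.269−0.028)] / (0.0948−0.028)
   = 1.87 × 2.4740 / 0.0668 = 69.2572

$69.26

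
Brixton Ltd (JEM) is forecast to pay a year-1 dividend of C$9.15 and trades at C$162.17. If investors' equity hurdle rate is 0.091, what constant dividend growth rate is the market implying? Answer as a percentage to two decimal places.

3.46%

From P₀ = D₁/(r − g), the implied growth is g = r − D₁/P₀.
g = 0.091 − 9.15/162.17 = 0.091 − 0.05642 = 0.03458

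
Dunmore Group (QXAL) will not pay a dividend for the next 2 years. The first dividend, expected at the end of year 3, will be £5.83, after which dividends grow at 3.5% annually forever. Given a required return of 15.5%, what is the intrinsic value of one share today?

£36.42

Deferred-dividend DDM. At t=2 the remaining stream is a growing perpetuity with first payment D_3 = 5.83.
V_2 = D_3/(r−g) = 5.83/(0.155−0.035) = 48.5833
P₀ = V_2/(1+r)^2 = 48.5833/(1+0.155)^2 = 36.4186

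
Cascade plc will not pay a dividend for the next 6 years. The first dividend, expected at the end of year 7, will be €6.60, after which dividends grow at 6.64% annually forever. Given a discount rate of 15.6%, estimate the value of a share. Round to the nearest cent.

Deferred-dividend DDM. At t=6 the remaining stream is a growing perpetuity with first payment D_7 = 6.60.
V_6 = D_7/(r−g) = 6.60/(0.156−0.0664) = 73.6607
P₀ = V_6/(1+r)^6 = 73.6607/(1+0.156)^6 = 30.8666

€30.87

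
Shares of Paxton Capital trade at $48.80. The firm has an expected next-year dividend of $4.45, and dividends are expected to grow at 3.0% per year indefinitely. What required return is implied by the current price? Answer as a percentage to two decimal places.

12.12%

Rearranging the constant-growth DDM: r = D₁/P₀ + g.
r = 4.4500 / 48.80 + 0.03 = 0.09119 + 0.03 = 0.12119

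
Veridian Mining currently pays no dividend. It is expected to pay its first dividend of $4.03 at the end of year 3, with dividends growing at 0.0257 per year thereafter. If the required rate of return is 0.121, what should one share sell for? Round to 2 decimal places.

Deferred-dividend DDM. At t=2 the remaining stream is a growing perpetuity with first payment D_3 = 4.03.
V_2 = D_3/(r−g) = 4.03/(0.121−0.0257) = 42.2875
P₀ = V_2/(1+r)^2 = 42.2875/(1+0.121)^2 = 33.6512

$33.65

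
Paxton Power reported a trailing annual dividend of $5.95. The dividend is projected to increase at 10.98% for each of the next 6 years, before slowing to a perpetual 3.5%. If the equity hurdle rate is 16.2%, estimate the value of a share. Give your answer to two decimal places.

$67.29

Two-stage DDM. Project D₁…D_6 at 0.1098, terminal growth 0.035, discount at r = 0.162.
D_1 = 6.6033
D_2 = 7.3284
D_3 = 8.1330
D_4 = 9.0260
D_5 = 10.0171
D_6 = 11.1169
Terminal value at t=6: TV = D_7/(r−g) = 11.5060/(0.162−0.035) = 90.5987
P₀ = 6.6033/(1+0.162)^1 + 7.3284/(1+0.162)^2 + 8.1330/(1+0.162)^3 + 9.0260/(1+0.162)^4 + 10.0171/(1+0.162)^5 + 11.1169/(1+0.162)^6 + 90.5987/(1+0.162)^6 = 67.2920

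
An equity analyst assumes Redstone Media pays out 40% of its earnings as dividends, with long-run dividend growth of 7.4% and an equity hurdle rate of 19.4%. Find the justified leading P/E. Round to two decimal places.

3.33

Justified leading P/E = b/(r−g) = 0.40/(0.194−0.074) = 3.3333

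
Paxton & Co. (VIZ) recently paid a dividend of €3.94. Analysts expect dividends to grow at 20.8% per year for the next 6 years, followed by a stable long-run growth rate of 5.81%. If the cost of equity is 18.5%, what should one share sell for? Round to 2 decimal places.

Two-stage DDM. Project D₁…D_6 at 0.208, terminal growth 0.0581, discount at r = 0.185.
D_1 = 4.7595
D_2 = 5.7495
D_3 = 6.9454
D_4 = 8.3900
D_5 = 10.1352
D_6 = 12.2433
Terminal value at t=6: TV = D_7/(r−g) = 12.9546/(0.185−0.0581) = 102.0852
P₀ = 4.7595/(1+0.185)^1 + 5.7495/(1+0.185)^2 + 6.9454/(1+0.185)^3 + 8.3900/(1+0.185)^4 + 10.1352/(1+0.185)^5 + 12.2433/(1+0.185)^6 + 102.0852/(1+0.185)^6 = 62.1672

€62.17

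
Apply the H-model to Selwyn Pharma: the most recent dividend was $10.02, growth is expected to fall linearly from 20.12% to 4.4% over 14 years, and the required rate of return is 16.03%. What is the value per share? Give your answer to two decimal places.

H-model: P₀ = D₀[(1+g_L) + H(g_S−g_L)]/(r−g_L), with H = 14/2 = 7.
P₀ = 10.02 × [(1+0.044) + 7×(0.2012−0.044)] / (0.1603−0.044)
   = 10.02 × 2.1444 / 0.1163 = 184.7540

$184.75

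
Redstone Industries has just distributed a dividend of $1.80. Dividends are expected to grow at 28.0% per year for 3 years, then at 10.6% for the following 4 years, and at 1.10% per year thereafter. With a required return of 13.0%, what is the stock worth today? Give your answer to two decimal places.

Three-stage DDM. Project D₁…D_7; terminal Gordon value at t=7 with g = 0.011; discount at r = 0.13.
D_1 = 2.3040
D_2 = 2.9491
D_3 = 3.7749
D_4 = 4.1750
D_5 = 4.6176
D_6 = 5.1070
D_7 = 5.6484
TV_7 = 5.7105/(0.13−0.011) = 47.9874
P₀ = Σ Dₜ/(1+r)ᵗ + TV_7/(1+r)^7 = 37.2830

$37.28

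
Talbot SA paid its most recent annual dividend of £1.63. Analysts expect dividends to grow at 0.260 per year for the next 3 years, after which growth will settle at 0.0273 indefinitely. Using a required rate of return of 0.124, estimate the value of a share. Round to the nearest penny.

Two-stage DDM. Project D₁…D_3 at 0.26, terminal growth 0.0273, discount at r = 0.124.
D_1 = 2.0538
D_2 = 2.5878
D_3 = 3.2606
Terminal value at t=3: TV = D_4/(r−g) = 3.3496/(0.124−0.0273) = 34.6394
P₀ = 2.0538/(1+0.124)^1 + 2.5878/(1+0.124)^2 + 3.2606/(1+0.124)^3 + 34.6394/(1+0.124)^3 = 30.5650

£30.57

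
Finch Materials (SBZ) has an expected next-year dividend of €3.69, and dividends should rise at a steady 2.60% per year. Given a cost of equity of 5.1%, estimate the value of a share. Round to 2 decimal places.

€147.60

Gordon growth model: P₀ = D₁/(r − g), with D₁ = 3.69 given directly.
P₀ = 3.6900 / (0.051 − 0.026) = 3.6900 / 0.025 = 147.6000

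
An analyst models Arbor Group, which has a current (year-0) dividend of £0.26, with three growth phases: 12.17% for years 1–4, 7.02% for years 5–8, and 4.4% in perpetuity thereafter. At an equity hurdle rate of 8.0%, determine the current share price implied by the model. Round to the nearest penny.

Three-stage DDM. Project D₁…D_8; terminal Gordon value at t=8 with g = 0.044; discount at r = 0.08.
D_1 = 0.2916
D_2 = 0.3271
D_3 = 0.3669
D_4 = 0.4116
D_5 = 0.4405
D_6 = 0.4714
D_7 = 0.5045
D_8 = 0.5399
TV_8 = 0.5637/(0.08−0.044) = 15.6581
P₀ = Σ Dₜ/(1+r)ᵗ + TV_8/(1+r)^8 = 10.7869

£10.79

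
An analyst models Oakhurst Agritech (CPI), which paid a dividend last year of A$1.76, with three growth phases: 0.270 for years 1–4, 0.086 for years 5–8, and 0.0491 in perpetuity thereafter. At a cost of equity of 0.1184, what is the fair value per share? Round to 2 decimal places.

Three-stage DDM. Project D₁…D_8; terminal Gordon value at t=8 with g = 0.0491; discount at r = 0.1184.
D_1 = 2.2352
D_2 = 2.8387
D_3 = 3.6052
D_4 = 4.5785
D_5 = 4.9723
D_6 = 5.3999
D_7 = 5.8643
D_8 = 6.3686
TV_8 = 6.6813/(0.1184−0.0491) = 96.4119
P₀ = Σ Dₜ/(1+r)ᵗ + TV_8/(1+r)^8 = 60.0408

A$60.04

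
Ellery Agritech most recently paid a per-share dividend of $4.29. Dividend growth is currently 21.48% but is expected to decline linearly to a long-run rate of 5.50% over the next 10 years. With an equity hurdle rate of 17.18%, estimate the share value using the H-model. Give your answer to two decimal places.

H-model: P₀ = D₀[(1+g_L) + H(g_S−g_L)]/(r−g_L), with H = 10/2 = 5.
P₀ = 4.29 × [(1+0.055) + 5×(0.2148−0.055)] / (0.1718−0.055)
   = 4.29 × 1.8540 / 0.1168 = 68.0964

$68.10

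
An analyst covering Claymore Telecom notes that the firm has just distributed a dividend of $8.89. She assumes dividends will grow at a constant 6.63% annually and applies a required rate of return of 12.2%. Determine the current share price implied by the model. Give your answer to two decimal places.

$170.19

Gordon growth model: P₀ = D₁/(r − g). D₁ = 8.89 × (1 + 0.0663) = 9.4794.
P₀ = 9.4794 / (0.122 − 0.0663) = 9.4794 / 0.0557 = 170.1868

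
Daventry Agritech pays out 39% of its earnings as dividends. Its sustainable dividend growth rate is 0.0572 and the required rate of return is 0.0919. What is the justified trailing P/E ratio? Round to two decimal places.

11.88

Justified trailing P/E = b(1+g)/(r−g) = 0.39×(1+0.0572)/(0.0919−0.0572) = 11.8821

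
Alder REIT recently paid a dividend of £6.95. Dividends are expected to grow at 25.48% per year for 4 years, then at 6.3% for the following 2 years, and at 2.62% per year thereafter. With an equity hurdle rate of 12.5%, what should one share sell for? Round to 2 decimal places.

Three-stage DDM. Project D₁…D_6; terminal Gordon value at t=6 with g = 0.0262; discount at r = 0.125.
D_1 = 8.7209
D_2 = 10.9429
D_3 = 13.7312
D_4 = 17.2299
D_5 = 18.3154
D_6 = 19.4693
TV_6 = 19.9794/(0.125−0.0262) = 202.2202
P₀ = Σ Dₜ/(1+r)ᵗ + TV_6/(1+r)^6 = 156.3151

£156.32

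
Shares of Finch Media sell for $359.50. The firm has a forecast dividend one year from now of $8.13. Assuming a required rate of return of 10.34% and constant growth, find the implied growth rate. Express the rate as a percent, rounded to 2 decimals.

From P₀ = D₁/(r − g), the implied growth is g = r − D₁/P₀.
g = 0.1034 − 8.13/359.50 = 0.1034 − 0.02261 = 0.08079

8.08%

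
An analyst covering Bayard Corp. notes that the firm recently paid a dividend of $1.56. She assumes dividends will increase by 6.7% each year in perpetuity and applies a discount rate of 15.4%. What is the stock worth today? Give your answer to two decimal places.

$19.13

Gordon growth model: P₀ = D₁/(r − g). D₁ = 1.56 × (1 + 0.067) = 1.6645.
P₀ = 1.6645 / (0.154 − 0.067) = 1.6645 / 0.087 = 19.1324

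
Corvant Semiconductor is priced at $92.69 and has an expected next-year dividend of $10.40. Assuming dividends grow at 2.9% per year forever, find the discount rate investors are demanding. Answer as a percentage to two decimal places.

14.12%

Rearranging the constant-growth DDM: r = D₁/P₀ + g.
r = 10.4000 / 92.69 + 0.029 = 0.11220 + 0.029 = 0.14120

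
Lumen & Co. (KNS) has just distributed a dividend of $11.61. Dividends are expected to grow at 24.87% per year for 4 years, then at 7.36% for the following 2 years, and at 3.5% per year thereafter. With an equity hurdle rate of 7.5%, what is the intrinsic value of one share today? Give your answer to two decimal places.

Three-stage DDM. Project D₁…D_6; terminal Gordon value at t=6 with g = 0.035; discount at r = 0.075.
D_1 = 14.4974
D_2 = 18.1029
D_3 = 22.6051
D_4 = 28.2270
D_5 = 30.3045
D_6 = 32.5349
TV_6 = 33.6736/(0.075−0.035) = 841.8409
P₀ = Σ Dₜ/(1+r)ᵗ + TV_6/(1+r)^6 = 656.1544

$656.15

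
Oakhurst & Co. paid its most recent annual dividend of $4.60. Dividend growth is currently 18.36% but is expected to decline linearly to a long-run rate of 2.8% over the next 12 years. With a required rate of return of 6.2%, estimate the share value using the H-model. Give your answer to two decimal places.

H-model: P₀ = D₀[(1+g_L) + H(g_S−g_L)]/(r−g_L), with H = 12/2 = 6.
P₀ = 4.60 × [(1+0.028) + 6×(0.1836−0.028)] / (0.062−0.028)
   = 4.60 × 1.9616 / 0.034 = 265.3929

$265.39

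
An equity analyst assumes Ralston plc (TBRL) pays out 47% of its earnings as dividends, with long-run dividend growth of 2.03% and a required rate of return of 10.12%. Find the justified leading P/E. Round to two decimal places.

5.81

Justified leading P/E = b/(r−g) = 0.47/(0.1012−0.0203) = 5.8096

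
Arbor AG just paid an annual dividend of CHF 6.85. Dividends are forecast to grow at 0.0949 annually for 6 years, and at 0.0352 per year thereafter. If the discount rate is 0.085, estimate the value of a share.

Two-stage DDM. Project D₁…D_6 at 0.0949, terminal growth 0.0352, discount at r = 0.085.
D_1 = 7.5001
D_2 = 8.2118
D_3 = 8.9911
D_4 = 9.8444
D_5 = 10.7786
D_6 = 11.8015
Terminal value at t=6: TV = D_7/(r−g) = 12.2169/(0.085−0.0352) = 245.3196
P₀ = 7.5001/(1+0.085)^1 + 8.2118/(1+0.085)^2 + 8.9911/(1+0.085)^3 + 9.8444/(1+0.085)^4 + 10.7786/(1+0.085)^5 + 11.8015/(1+0.085)^6 + 245.3196/(1+0.085)^6 = 192.8001

CHF 192.80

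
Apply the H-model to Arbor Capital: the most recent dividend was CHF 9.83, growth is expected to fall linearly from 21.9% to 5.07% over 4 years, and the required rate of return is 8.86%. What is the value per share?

CHF 359.82

H-model: P₀ = D₀[(1+g_L) + H(g_S−g_L)]/(r−g_L), with H = 4/2 = 2.
P₀ = 9.83 × [(1+0.0507) + 2×(0.219−0.0507)] / (0.0886−0.0507)
   = 9.83 × 1.3873 / 0.0379 = 359.8195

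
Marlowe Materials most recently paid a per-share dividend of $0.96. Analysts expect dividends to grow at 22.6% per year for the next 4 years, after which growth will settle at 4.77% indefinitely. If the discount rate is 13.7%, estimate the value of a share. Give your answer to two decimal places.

$19.88

Two-stage DDM. Project D₁…D_4 at 0.226, terminal growth 0.0477, discount at r = 0.137.
D_1 = 1.1770
D_2 = 1.4430
D_3 = 1.7691
D_4 = 2.1689
Terminal value at t=4: TV = D_5/(r−g) = 2.2723/(0.137−0.0477) = 25.4459
P₀ = 1.1770/(1+0.137)^1 + 1.4430/(1+0.137)^2 + 1.7691/(1+0.137)^3 + 2.1689/(1+0.137)^4 + 25.4459/(1+0.137)^4 = 19.8783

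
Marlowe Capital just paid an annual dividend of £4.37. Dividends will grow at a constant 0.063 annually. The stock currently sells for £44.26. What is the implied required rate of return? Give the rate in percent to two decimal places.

Rearranging the constant-growth DDM: r = D₁/P₀ + g.
D₁ = 4.37 × (1 + 0.063) = 4.6453.
r = 4.6453 / 44.26 + 0.063 = 0.10496 + 0.063 = 0.16796

16.80%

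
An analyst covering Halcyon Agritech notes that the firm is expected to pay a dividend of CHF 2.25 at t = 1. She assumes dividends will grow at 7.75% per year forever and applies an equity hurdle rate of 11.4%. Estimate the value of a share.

Gordon growth model: P₀ = D₁/(r − g), with D₁ = 2.25 given directly.
P₀ = 2.2500 / (0.114 − 0.0775) = 2.2500 / 0.0365 = 61.6438

CHF 61.64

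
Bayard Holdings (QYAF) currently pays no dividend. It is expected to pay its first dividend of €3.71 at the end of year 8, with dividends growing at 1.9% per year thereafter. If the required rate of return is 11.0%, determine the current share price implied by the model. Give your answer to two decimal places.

€19.64

Deferred-dividend DDM. At t=7 the remaining stream is a growing perpetuity with first payment D_8 = 3.71.
V_7 = D_8/(r−g) = 3.71/(0.11−0.019) = 40.7692
P₀ = V_7/(1+r)^7 = 40.7692/(1+0.11)^7 = 19.6368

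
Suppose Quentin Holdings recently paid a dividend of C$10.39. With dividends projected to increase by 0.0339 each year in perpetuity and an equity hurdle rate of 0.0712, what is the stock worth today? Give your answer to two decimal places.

C$288.00

Gordon growth model: P₀ = D₁/(r − g). D₁ = 10.39 × (1 + 0.0339) = 10.7422.
P₀ = 10.7422 / (0.0712 − 0.0339) = 10.7422 / 0.0373 = 287.9952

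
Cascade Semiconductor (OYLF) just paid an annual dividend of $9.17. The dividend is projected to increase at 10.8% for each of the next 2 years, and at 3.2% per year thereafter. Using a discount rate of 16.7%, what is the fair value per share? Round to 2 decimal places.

Two-stage DDM. Project D₁…D_2 at 0.108, terminal growth 0.032, discount at r = 0.167.
D_1 = 10.1604
D_2 = 11.2577
Terminal value at t=2: TV = D_3/(r−g) = 11.6179/(0.167−0.032) = 86.0587
P₀ = 10.1604/(1+0.167)^1 + 11.2577/(1+0.167)^2 + 86.0587/(1+0.167)^2 = 80.1633

$80.16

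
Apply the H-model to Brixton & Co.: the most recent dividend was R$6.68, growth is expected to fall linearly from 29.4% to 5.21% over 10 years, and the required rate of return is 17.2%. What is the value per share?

H-model: P₀ = D₀[(1+g_L) + H(g_S−g_L)]/(r−g_L), with H = 10/2 = 5.
P₀ = 6.68 × [(1+0.0521) + 5×(0.294−0.0521)] / (0.172−0.0521)
   = 6.68 × 2.2616 / 0.1199 = 126.0007

R$126.00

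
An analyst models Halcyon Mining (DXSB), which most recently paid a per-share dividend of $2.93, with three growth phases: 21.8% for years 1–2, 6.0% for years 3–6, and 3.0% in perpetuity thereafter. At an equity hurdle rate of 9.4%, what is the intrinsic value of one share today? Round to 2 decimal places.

Three-stage DDM. Project D₁…D_6; terminal Gordon value at t=6 with g = 0.03; discount at r = 0.094.
D_1 = 3.5687
D_2 = 4.3467
D_3 = 4.6075
D_4 = 4.8840
D_5 = 5.1770
D_6 = 5.4876
TV_6 = 5.6523/(0.094−0.03) = 88.3167
P₀ = Σ Dₜ/(1+r)ᵗ + TV_6/(1+r)^6 = 71.8428

$71.84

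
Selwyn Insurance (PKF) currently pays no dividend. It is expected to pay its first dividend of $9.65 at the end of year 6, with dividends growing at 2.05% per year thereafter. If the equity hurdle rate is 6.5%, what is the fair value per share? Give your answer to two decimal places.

$158.28

Deferred-dividend DDM. At t=5 the remaining stream is a growing perpetuity with first payment D_6 = 9.65.
V_5 = D_6/(r−g) = 9.65/(0.065−0.0205) = 216.8539
P₀ = V_5/(1+r)^5 = 216.8539/(1+0.065)^5 = 158.2775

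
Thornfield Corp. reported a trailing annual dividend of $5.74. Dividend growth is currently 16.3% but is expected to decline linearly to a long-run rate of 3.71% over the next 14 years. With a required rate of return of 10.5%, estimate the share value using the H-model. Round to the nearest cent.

H-model: P₀ = D₀[(1+g_L) + H(g_S−g_L)]/(r−g_L), with H = 14/2 = 7.
P₀ = 5.74 × [(1+0.0371) + 7×(0.163−0.0371)] / (0.105−0.0371)
   = 5.74 × 1.9184 / 0.0679 = 162.1740

$162.17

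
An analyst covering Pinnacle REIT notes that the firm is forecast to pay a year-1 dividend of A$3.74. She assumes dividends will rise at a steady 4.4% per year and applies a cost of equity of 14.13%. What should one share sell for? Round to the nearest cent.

Gordon growth model: P₀ = D₁/(r − g), with D₁ = 3.74 given directly.
P₀ = 3.7400 / (0.1413 − 0.044) = 3.7400 / 0.0973 = 38.4378

A$38.44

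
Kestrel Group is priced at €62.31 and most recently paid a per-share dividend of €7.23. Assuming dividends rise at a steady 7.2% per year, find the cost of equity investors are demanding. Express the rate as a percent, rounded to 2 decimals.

19.64%

Rearranging the constant-growth DDM: r = D₁/P₀ + g.
D₁ = 7.23 × (1 + 0.072) = 7.7506.
r = 7.7506 / 62.31 + 0.072 = 0.12439 + 0.072 = 0.19639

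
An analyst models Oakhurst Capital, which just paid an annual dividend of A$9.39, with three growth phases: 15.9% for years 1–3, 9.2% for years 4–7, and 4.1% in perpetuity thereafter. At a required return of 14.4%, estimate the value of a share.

A$145.66

Three-stage DDM. Project D₁…D_7; terminal Gordon value at t=7 with g = 0.041; discount at r = 0.144.
D_1 = 10.8830
D_2 = 12.6134
D_3 = 14.6189
D_4 = 15.9639
D_5 = 17.4326
D_6 = 19.0364
D_7 = 20.7877
TV_7 = 21.6400/(0.144−0.041) = 210.0971
P₀ = Σ Dₜ/(1+r)ᵗ + TV_7/(1+r)^7 = 145.6600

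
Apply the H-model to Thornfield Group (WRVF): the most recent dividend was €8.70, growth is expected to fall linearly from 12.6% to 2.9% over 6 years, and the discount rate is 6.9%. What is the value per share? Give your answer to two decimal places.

H-model: P₀ = D₀[(1+g_L) + H(g_S−g_L)]/(r−g_L), with H = 6/2 = 3.
P₀ = 8.70 × [(1+0.029) + 3×(0.126−0.029)] / (0.069−0.029)
   = 8.70 × 1.3200 / 0.04 = 287.1000

€287.10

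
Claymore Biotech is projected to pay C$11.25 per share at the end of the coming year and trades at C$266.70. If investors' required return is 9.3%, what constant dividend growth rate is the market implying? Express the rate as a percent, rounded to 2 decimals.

5.08%

From P₀ = D₁/(r − g), the implied growth is g = r − D₁/P₀.
g = 0.093 − 11.25/266.70 = 0.093 − 0.04218 = 0.05082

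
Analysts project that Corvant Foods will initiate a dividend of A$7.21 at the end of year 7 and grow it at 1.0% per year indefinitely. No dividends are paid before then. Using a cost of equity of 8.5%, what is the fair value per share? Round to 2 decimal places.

A$58.92

Deferred-dividend DDM. At t=6 the remaining stream is a growing perpetuity with first payment D_7 = 7.21.
V_6 = D_7/(r−g) = 7.21/(0.085−0.01) = 96.1333
P₀ = V_6/(1+r)^6 = 96.1333/(1+0.085)^6 = 58.9245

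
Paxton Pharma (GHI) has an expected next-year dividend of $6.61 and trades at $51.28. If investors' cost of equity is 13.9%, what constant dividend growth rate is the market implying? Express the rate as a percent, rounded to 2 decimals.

1.01%

From P₀ = D₁/(r − g), the implied growth is g = r − D₁/P₀.
g = 0.139 − 6.61/51.28 = 0.139 − 0.12890 = 0.01010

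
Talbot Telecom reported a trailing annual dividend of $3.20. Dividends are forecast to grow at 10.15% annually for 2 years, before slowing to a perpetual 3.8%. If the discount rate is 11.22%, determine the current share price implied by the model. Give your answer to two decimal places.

Two-stage DDM. Project D₁…D_2 at 0.1015, terminal growth 0.038, discount at r = 0.1122.
D_1 = 3.5248
D_2 = 3.8826
Terminal value at t=2: TV = D_3/(r−g) = 4.0301/(0.1122−0.038) = 54.3141
P₀ = 3.5248/(1+0.1122)^1 + 3.8826/(1+0.1122)^2 + 54.3141/(1+0.1122)^2 = 50.2162

$50.22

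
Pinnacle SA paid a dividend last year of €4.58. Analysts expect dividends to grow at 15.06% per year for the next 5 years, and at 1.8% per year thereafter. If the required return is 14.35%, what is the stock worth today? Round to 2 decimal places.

€61.65

Two-stage DDM. Project D₁…D_5 at 0.1506, terminal growth 0.018, discount at r = 0.1435.
D_1 = 5.2697
D_2 = 6.0634
D_3 = 6.9765
D_4 = 8.0272
D_5 = 9.2361
Terminal value at t=5: TV = D_6/(r−g) = 9.4023/(0.1435−0.018) = 74.9189
P₀ = 5.2697/(1+0.1435)^1 + 6.0634/(1+0.1435)^2 + 6.9765/(1+0.1435)^3 + 8.0272/(1+0.1435)^4 + 9.2361/(1+0.1435)^5 + 74.9189/(1+0.1435)^5 = 61.6488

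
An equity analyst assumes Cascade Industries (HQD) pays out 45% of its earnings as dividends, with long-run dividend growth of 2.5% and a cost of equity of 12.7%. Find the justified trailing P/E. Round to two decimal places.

4.52

Justified trailing P/E = b(1+g)/(r−g) = 0.45×(1+0.025)/(0.127−0.025) = 4.5221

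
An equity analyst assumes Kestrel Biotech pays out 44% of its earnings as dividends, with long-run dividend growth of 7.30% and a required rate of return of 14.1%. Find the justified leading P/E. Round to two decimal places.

6.47

Justified leading P/E = b/(r−g) = 0.44/(0.141−0.073) = 6.4706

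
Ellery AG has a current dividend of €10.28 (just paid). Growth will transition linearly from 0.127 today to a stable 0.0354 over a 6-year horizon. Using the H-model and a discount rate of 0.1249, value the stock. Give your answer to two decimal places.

€150.49

H-model: P₀ = D₀[(1+g_L) + H(g_S−g_L)]/(r−g_L), with H = 6/2 = 3.
P₀ = 10.28 × [(1+0.0354) + 3×(0.127−0.0354)] / (0.1249−0.0354)
   = 10.28 × 1.3102 / 0.0895 = 150.4900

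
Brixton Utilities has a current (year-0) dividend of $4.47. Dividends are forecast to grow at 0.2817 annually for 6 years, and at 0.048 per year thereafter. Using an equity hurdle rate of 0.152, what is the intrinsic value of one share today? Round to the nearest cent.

Two-stage DDM. Project D₁…D_6 at 0.2817, terminal growth 0.048, discount at r = 0.152.
D_1 = 5.7292
D_2 = 7.3431
D_3 = 9.4117
D_4 = 12.0629
D_5 = 15.4611
D_6 = 19.8164
Terminal value at t=6: TV = D_7/(r−g) = 20.7676/(0.152−0.048) = 199.6888
P₀ = 5.7292/(1+0.152)^1 + 7.3431/(1+0.152)^2 + 9.4117/(1+0.152)^3 + 12.0629/(1+0.152)^4 + 15.4611/(1+0.152)^5 + 19.8164/(1+0.152)^6 + 199.6888/(1+0.152)^6 = 125.0462

$125.05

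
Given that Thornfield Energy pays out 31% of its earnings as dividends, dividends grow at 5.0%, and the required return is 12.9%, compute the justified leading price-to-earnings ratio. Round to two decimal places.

Justified leading P/E = b/(r−g) = 0.31/(0.129−0.05) = 3.9241

3.92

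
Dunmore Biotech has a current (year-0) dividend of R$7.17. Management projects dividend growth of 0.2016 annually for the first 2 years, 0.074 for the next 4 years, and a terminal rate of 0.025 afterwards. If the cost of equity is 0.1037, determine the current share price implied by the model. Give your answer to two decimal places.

Three-stage DDM. Project D₁…D_6; terminal Gordon value at t=6 with g = 0.025; discount at r = 0.1037.
D_1 = 8.6155
D_2 = 10.3524
D_3 = 11.1184
D_4 = 11.9412
D_5 = 12.8248
D_6 = 13.7739
TV_6 = 14.1182/(0.1037−0.025) = 179.3929
P₀ = Σ Dₜ/(1+r)ᵗ + TV_6/(1+r)^6 = 147.3146

R$147.31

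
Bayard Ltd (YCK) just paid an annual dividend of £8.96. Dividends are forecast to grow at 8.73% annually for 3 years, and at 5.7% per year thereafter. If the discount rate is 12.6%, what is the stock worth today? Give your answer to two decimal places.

Two-stage DDM. Project D₁…D_3 at 0.0873, terminal growth 0.057, discount at r = 0.126.
D_1 = 9.7422
D_2 = 10.5927
D_3 = 11.5174
Terminal value at t=3: TV = D_4/(r−g) = 12.1739/(0.126−0.057) = 176.4339
P₀ = 9.7422/(1+0.126)^1 + 10.5927/(1+0.126)^2 + 11.5174/(1+0.126)^3 + 176.4339/(1+0.126)^3 = 148.6596

£148.66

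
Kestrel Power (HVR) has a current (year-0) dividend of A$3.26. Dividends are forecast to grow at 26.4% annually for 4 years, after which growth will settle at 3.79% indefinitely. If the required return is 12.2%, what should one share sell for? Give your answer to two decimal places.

Two-stage DDM. Project D₁…D_4 at 0.264, terminal growth 0.0379, discount at r = 0.122.
D_1 = 4.1206
D_2 = 5.2085
D_3 = 6.5835
D_4 = 8.3216
Terminal value at t=4: TV = D_5/(r−g) = 8.6370/(0.122−0.0379) = 102.6988
P₀ = 4.1206/(1+0.122)^1 + 5.2085/(1+0.122)^2 + 6.5835/(1+0.122)^3 + 8.3216/(1+0.122)^4 + 102.6988/(1+0.122)^4 = 82.5247

A$82.52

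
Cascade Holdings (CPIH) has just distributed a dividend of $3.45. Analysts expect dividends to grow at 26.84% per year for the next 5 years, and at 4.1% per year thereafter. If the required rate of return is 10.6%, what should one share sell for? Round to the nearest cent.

Two-stage DDM. Project D₁…D_5 at 0.2684, terminal growth 0.041, discount at r = 0.106.
D_1 = 4.3760
D_2 = 5.5505
D_3 = 7.0402
D_4 = 8.9298
D_5 = 11.3266
Terminal value at t=5: TV = D_6/(r−g) = 11.7910/(0.106−0.041) = 181.4001
P₀ = 4.3760/(1+0.106)^1 + 5.5505/(1+0.106)^2 + 7.0402/(1+0.106)^3 + 8.9298/(1+0.106)^4 + 11.3266/(1+0.106)^5 + 181.4001/(1+0.106)^5 = 136.1231

$136.12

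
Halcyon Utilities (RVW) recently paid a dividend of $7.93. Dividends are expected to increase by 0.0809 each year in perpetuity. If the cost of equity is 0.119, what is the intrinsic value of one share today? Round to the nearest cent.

$224.97

Gordon growth model: P₀ = D₁/(r − g). D₁ = 7.93 × (1 + 0.0809) = 8.5715.
P₀ = 8.5715 / (0.119 − 0.0809) = 8.5715 / 0.0381 = 224.9747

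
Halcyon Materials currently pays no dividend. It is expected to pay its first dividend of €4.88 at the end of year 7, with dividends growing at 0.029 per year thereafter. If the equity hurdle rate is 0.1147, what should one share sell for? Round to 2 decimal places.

€29.68

Deferred-dividend DDM. At t=6 the remaining stream is a growing perpetuity with first payment D_7 = 4.88.
V_6 = D_7/(r−g) = 4.88/(0.1147−0.029) = 56.9428
P₀ = V_6/(1+r)^6 = 56.9428/(1+0.1147)^6 = 29.6819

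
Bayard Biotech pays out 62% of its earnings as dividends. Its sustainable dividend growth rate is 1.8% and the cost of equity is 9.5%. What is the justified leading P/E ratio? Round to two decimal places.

8.05

Justified leading P/E = b/(r−g) = 0.62/(0.095−0.018) = 8.0519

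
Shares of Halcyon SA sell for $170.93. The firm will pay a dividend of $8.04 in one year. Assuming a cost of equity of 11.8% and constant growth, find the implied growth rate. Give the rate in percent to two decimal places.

7.10%

From P₀ = D₁/(r − g), the implied growth is g = r − D₁/P₀.
g = 0.118 − 8.04/170.93 = 0.118 − 0.04704 = 0.07096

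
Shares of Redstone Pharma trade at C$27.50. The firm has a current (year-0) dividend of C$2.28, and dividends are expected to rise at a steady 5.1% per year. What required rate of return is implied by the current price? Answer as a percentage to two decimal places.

13.81%

Rearranging the constant-growth DDM: r = D₁/P₀ + g.
D₁ = 2.28 × (1 + 0.051) = 2.3963.
r = 2.3963 / 27.50 + 0.051 = 0.08714 + 0.051 = 0.13814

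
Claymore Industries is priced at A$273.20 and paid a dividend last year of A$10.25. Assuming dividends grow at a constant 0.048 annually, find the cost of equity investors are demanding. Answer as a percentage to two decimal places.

8.73%

Rearranging the constant-growth DDM: r = D₁/P₀ + g.
D₁ = 10.25 × (1 + 0.048) = 10.7420.
r = 10.7420 / 273.20 + 0.048 = 0.03932 + 0.048 = 0.08732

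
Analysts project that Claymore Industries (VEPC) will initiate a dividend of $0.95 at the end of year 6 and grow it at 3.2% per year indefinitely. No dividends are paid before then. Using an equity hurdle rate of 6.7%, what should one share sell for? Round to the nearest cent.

Deferred-dividend DDM. At t=5 the remaining stream is a growing perpetuity with first payment D_6 = 0.95.
V_5 = D_6/(r−g) = 0.95/(0.067−0.032) = 27.1429
P₀ = V_5/(1+r)^5 = 27.1429/(1+0.067)^5 = 19.6261

$19.63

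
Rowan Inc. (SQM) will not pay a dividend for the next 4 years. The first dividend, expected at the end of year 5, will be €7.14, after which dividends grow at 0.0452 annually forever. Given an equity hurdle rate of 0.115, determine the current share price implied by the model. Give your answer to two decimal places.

Deferred-dividend DDM. At t=4 the remaining stream is a growing perpetuity with first payment D_5 = 7.14.
V_4 = D_5/(r−g) = 7.14/(0.115−0.0452) = 102.2923
P₀ = V_4/(1+r)^4 = 102.2923/(1+0.115)^4 = 66.1825

€66.18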